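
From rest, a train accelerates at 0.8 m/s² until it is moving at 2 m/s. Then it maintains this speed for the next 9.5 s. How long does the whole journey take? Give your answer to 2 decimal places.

12.00 s

Phase 1 (accelerating): v₀ = 0 m/s, a = 0.8 m/s².
v = v₀ + at → t = (2 − 0) / 0.8 = 2.50 s
v² = v₀² + 2aΔx → Δx = (2² − 0²)/(2·0.8) = 2.50 m

Phase 2 (constant speed): v₀ = 2.00 m/s, a = 0 m/s².
v = v₀ + at = 2.00 + (0)(9.5) = 2.00 m/s
Δx = v₀t + ½at² = 2.00·9.5 + 0.5·0·9.5² = 19.0 m
Total time = 2.50 + 9.50 = 12.0 s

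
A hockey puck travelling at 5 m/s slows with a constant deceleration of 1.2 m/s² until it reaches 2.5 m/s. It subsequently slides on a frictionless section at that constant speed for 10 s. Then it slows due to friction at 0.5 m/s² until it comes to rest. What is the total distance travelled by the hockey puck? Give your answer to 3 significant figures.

Phase 1 (decelerating): v₀ = 5.00 m/s, a = -1.2 m/s².
v = v₀ + at → t = (2.5 − 5.00) / -1.2 = 2.08 s
v² = v₀² + 2aΔx → Δx = (2.5² − 5.00²)/(2·-1.2) = 7.81 m

Phase 2 (constant speed): v₀ = 2.50 m/s, a = 0 m/s².
v = v₀ + at = 2.50 + (0)(10) = 2.50 m/s
Δx = v₀t + ½at² = 2.50·10 + 0.5·0·10² = 25.0 m

Phase 3 (decelerating): v₀ = 2.50 m/s, a = -0.5 m/s².
v = v₀ + at → t = (0 − 2.50) / -0.5 = 5.00 s
v² = v₀² + 2aΔx → Δx = (0² − 2.50²)/(2·-0.5) = 6.25 m
Total distance = 7.81 + 25.0 + 6.25 = 39.1 m

39.1 m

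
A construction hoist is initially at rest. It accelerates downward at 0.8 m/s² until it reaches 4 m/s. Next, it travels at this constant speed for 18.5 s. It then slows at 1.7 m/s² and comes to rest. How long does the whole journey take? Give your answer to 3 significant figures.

Phase 1 (accelerating): v₀ = 0 m/s, a = 0.8 m/s².
v = v₀ + at → t = (4 − 0) / 0.8 = 5.00 s
v² = v₀² + 2aΔx → Δx = (4² − 0²)/(2·0.8) = 10.0 m

Phase 2 (constant speed): v₀ = 4.00 m/s, a = 0 m/s².
v = v₀ + at = 4.00 + (0)(18.5) = 4.00 m/s
Δx = v₀t + ½at² = 4.00·18.5 + 0.5·0·18.5² = 74.0 m

Phase 3 (decelerating): v₀ = 4.00 m/s, a = -1.7 m/s².
v = v₀ + at → t = (0 − 4.00) / -1.7 = 2.35 s
v² = v₀² + 2aΔx → Δx = (0² − 4.00²)/(2·-1.7) = 4.71 m
Total time = 5.00 + 18.5 + 2.35 = 25.9 s

25.9 s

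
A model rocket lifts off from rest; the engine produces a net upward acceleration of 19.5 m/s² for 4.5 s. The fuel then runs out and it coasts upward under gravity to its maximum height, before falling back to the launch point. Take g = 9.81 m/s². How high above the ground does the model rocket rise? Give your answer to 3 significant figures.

590 m

Phase 1 (powered ascent): v₀ = 0 m/s, a = 19.5 m/s².
v = v₀ + at = 0 + (19.5)(4.5) = 87.8 m/s
Δx = v₀t + ½at² = 0·4.5 + 0.5·19.5·4.5² = 197 m

Phase 2 (coasting upward): v₀ = 87.8 m/s, a = -9.81 m/s².
v = v₀ + at → t = (0 − 87.8) / -9.81 = 8.94 s
v² = v₀² + 2aΔx → Δx = (0² − 87.8²)/(2·-9.81) = 392 m
Maximum height = 197 + 392 = 590 m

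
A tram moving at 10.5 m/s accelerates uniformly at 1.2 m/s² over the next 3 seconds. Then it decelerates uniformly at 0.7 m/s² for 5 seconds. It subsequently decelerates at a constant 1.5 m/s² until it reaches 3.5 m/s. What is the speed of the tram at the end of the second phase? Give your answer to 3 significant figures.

Phase 1 (accelerating): v₀ = 10.5 m/s, a = 1.2 m/s².
v = v₀ + at = 10.5 + (1.2)(3) = 14.1 m/s
Δx = v₀t + ½at² = 10.5·3 + 0.5·1.2·3² = 36.9 m

Phase 2 (decelerating): v₀ = 14.1 m/s, a = -0.7 m/s².
v = v₀ + at = 14.1 + (-0.7)(5) = 10.6 m/s
Δx = v₀t + ½at² = 14.1·5 + 0.5·-0.7·5² = 61.8 m
Speed at end of phase 2 = 10.6 m/s

10.6 m/s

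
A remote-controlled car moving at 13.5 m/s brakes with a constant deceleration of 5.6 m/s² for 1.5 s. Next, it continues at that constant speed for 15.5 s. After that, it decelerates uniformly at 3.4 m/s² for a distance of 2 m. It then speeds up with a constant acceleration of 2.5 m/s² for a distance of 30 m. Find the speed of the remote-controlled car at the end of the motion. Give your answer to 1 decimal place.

Phase 1 (decelerating): v₀ = 13.5 m/s, a = -5.6 m/s².
v = v₀ + at = 13.5 + (-5.6)(1.5) = 5.10 m/s
Δx = v₀t + ½at² = 13.5·1.5 + 0.5·-5.6·1.5² = 14.0 m

Phase 2 (constant speed): v₀ = 5.10 m/s, a = 0 m/s².
v = v₀ + at = 5.10 + (0)(15.5) = 5.10 m/s
Δx = v₀t + ½at² = 5.10·15.5 + 0.5·0·15.5² = 79.1 m

Phase 3 (decelerating): v₀ = 5.10 m/s, a = -3.4 m/s².
v² = v₀² + 2aΔx = 5.10² + 2·-3.4·2 = 12.4 → v = 3.52 m/s
t = (v − v₀)/a = (3.52 − 5.10)/-3.4 = 0.464 s

Phase 4 (accelerating): v₀ = 3.52 m/s, a = 2.5 m/s².
v² = v₀² + 2aΔx = 3.52² + 2·2.5·30 = 162 → v = 12.7 m/s
t = (v − v₀)/a = (12.7 − 3.52)/2.5 = 3.69 s
Final speed = 12.7 m/s

12.7 m/s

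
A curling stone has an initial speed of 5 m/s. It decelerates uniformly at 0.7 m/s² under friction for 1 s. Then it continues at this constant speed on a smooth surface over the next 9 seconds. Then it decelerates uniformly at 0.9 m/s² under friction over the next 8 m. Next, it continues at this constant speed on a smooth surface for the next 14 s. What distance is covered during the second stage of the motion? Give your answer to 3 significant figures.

38.7 m

Phase 1 (decelerating): v₀ = 5.00 m/s, a = -0.7 m/s².
v = v₀ + at = 5.00 + (-0.7)(1) = 4.30 m/s
Δx = v₀t + ½at² = 5.00·1 + 0.5·-0.7·1² = 4.65 m

Phase 2 (constant speed): v₀ = 4.30 m/s, a = 0 m/s².
v = v₀ + at = 4.30 + (0)(9) = 4.30 m/s
Δx = v₀t + ½at² = 4.30·9 + 0.5·0·9² = 38.7 m
Distance in phase 2 = 38.7 m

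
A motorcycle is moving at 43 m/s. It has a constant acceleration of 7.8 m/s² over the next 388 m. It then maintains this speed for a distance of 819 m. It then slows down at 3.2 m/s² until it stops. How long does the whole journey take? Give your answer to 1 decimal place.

Phase 1 (accelerating): v₀ = 43.0 m/s, a = 7.8 m/s².
v² = v₀² + 2aΔx = 43.0² + 2·7.8·388 = 7900 → v = 88.9 m/s
t = (v − v₀)/a = (88.9 − 43.0)/7.8 = 5.88 s

Phase 2 (constant speed): v₀ = 88.9 m/s, a = 0 m/s².
Constant speed: t = d/v = 819/88.9 = 9.21 s

Phase 3 (decelerating): v₀ = 88.9 m/s, a = -3.2 m/s².
v = v₀ + at → t = (0 − 88.9) / -3.2 = 27.8 s
v² = v₀² + 2aΔx → Δx = (0² − 88.9²)/(2·-3.2) = 1230 m
Total time = 5.88 + 9.21 + 27.8 = 42.9 s

42.9 s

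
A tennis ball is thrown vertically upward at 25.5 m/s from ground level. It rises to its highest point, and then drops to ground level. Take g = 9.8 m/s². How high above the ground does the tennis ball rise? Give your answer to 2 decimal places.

33.18 m

Phase 1 (rising): v₀ = 25.5 m/s, a = -9.8 m/s².
v = v₀ + at → t = (0 − 25.5) / -9.8 = 2.60 s
v² = v₀² + 2aΔx → Δx = (0² − 25.5²)/(2·-9.8) = 33.2 m
Maximum height = 33.2 m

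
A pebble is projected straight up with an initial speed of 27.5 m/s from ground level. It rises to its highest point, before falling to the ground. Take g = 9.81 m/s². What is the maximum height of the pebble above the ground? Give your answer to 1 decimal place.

Phase 1 (rising): v₀ = 27.5 m/s, a = -9.81 m/s².
v = v₀ + at → t = (0 − 27.5) / -9.81 = 2.80 s
v² = v₀² + 2aΔx → Δx = (0² − 27.5²)/(2·-9.81) = 38.5 m
Maximum height = 38.5 m

38.5 m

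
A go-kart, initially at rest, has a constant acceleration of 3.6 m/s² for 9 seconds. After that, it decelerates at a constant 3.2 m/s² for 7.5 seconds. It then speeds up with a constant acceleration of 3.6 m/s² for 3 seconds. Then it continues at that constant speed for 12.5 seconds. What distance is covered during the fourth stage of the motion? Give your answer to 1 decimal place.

240.0 m

Phase 1 (accelerating): v₀ = 0 m/s, a = 3.6 m/s².
v = v₀ + at = 0 + (3.6)(9) = 32.4 m/s
Δx = v₀t + ½at² = 0·9 + 0.5·3.6·9² = 146 m

Phase 2 (decelerating): v₀ = 32.4 m/s, a = -3.2 m/s².
v = v₀ + at = 32.4 + (-3.2)(7.5) = 8.40 m/s
Δx = v₀t + ½at² = 32.4·7.5 + 0.5·-3.2·7.5² = 153 m

Phase 3 (accelerating): v₀ = 8.40 m/s, a = 3.6 m/s².
v = v₀ + at = 8.40 + (3.6)(3) = 19.2 m/s
Δx = v₀t + ½at² = 8.40·3 + 0.5·3.6·3² = 41.4 m

Phase 4 (constant speed): v₀ = 19.2 m/s, a = 0 m/s².
v = v₀ + at = 19.2 + (0)(12.5) = 19.2 m/s
Δx = v₀t + ½at² = 19.2·12.5 + 0.5·0·12.5² = 240 m
Distance in phase 4 = 240 m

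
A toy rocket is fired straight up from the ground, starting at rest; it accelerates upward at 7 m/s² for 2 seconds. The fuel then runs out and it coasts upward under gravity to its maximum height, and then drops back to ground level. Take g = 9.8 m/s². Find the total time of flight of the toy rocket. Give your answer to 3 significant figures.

Phase 1 (powered ascent): v₀ = 0 m/s, a = 7 m/s².
v = v₀ + at = 0 + (7)(2) = 14.0 m/s
Δx = v₀t + ½at² = 0·2 + 0.5·7·2² = 14.0 m

Phase 2 (coasting upward): v₀ = 14.0 m/s, a = -9.8 m/s².
v = v₀ + at → t = (0 − 14.0) / -9.8 = 1.43 s
v² = v₀² + 2aΔx → Δx = (0² − 14.0²)/(2·-9.8) = 10.0 m

Phase 3 (free fall): v₀ = 0 m/s, a = -9.8 m/s².
Falls 24.0 m from rest: t = √(2·24.0/9.8) = 2.21 s; v = g·t = 21.7 m/s.
Total time = 2.00 + 1.43 + 2.21 = 5.64 s

5.64 s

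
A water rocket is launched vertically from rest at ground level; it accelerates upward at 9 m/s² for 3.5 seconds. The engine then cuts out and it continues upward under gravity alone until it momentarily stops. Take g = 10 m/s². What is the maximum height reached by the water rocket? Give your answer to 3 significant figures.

105 m

Phase 1 (powered ascent): v₀ = 0 m/s, a = 9 m/s².
v = v₀ + at = 0 + (9)(3.5) = 31.5 m/s
Δx = v₀t + ½at² = 0·3.5 + 0.5·9·3.5² = 55.1 m

Phase 2 (coasting upward): v₀ = 31.5 m/s, a = -10 m/s².
v = v₀ + at → t = (0 − 31.5) / -10 = 3.15 s
v² = v₀² + 2aΔx → Δx = (0² − 31.5²)/(2·-10) = 49.6 m
Maximum height = 55.1 + 49.6 = 105 m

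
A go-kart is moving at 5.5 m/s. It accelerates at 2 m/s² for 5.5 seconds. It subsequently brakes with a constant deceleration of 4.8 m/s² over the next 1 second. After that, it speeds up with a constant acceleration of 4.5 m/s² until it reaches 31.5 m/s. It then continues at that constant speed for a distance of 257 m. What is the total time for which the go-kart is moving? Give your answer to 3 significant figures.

19.1 s

Phase 1 (accelerating): v₀ = 5.50 m/s, a = 2 m/s².
v = v₀ + at = 5.50 + (2)(5.5) = 16.5 m/s
Δx = v₀t + ½at² = 5.50·5.5 + 0.5·2·5.5² = 60.5 m

Phase 2 (decelerating): v₀ = 16.5 m/s, a = -4.8 m/s².
v = v₀ + at = 16.5 + (-4.8)(1) = 11.7 m/s
Δx = v₀t + ½at² = 16.5·1 + 0.5·-4.8·1² = 14.1 m

Phase 3 (accelerating): v₀ = 11.7 m/s, a = 4.5 m/s².
v = v₀ + at → t = (31.5 − 11.7) / 4.5 = 4.40 s
v² = v₀² + 2aΔx → Δx = (31.5² − 11.7²)/(2·4.5) = 95.0 m

Phase 4 (constant speed): v₀ = 31.5 m/s, a = 0 m/s².
Constant speed: t = d/v = 257/31.5 = 8.16 s
Total time = 5.50 + 1.00 + 4.40 + 8.16 = 19.1 s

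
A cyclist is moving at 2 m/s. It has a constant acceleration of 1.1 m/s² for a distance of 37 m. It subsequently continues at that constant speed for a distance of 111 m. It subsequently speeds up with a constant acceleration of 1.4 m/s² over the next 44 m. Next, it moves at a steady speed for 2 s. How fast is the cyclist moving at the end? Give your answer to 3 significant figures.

14.4 m/s

Phase 1 (accelerating): v₀ = 2.00 m/s, a = 1.1 m/s².
v² = v₀² + 2aΔx = 2.00² + 2·1.1·37 = 85.4 → v = 9.24 m/s
t = (v − v₀)/a = (9.24 − 2.00)/1.1 = 6.58 s

Phase 2 (constant speed): v₀ = 9.24 m/s, a = 0 m/s².
Constant speed: t = d/v = 111/9.24 = 12.0 s

Phase 3 (accelerating): v₀ = 9.24 m/s, a = 1.4 m/s².
v² = v₀² + 2aΔx = 9.24² + 2·1.4·44 = 209 → v = 14.4 m/s
t = (v − v₀)/a = (14.4 − 9.24)/1.4 = 3.72 s

Phase 4 (constant speed): v₀ = 14.4 m/s, a = 0 m/s².
v = v₀ + at = 14.4 + (0)(2) = 14.4 m/s
Δx = v₀t + ½at² = 14.4·2 + 0.5·0·2² = 28.9 m
Final speed = 14.4 m/s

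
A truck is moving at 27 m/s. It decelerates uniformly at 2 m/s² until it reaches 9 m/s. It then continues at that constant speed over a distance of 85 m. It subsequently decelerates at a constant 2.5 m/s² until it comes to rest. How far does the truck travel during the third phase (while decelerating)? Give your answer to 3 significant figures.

16.2 m

Phase 1 (decelerating): v₀ = 27.0 m/s, a = -2 m/s².
v = v₀ + at → t = (9 − 27.0) / -2 = 9.00 s
v² = v₀² + 2aΔx → Δx = (9² − 27.0²)/(2·-2) = 162 m

Phase 2 (constant speed): v₀ = 9.00 m/s, a = 0 m/s².
Constant speed: t = d/v = 85/9.00 = 9.44 s

Phase 3 (decelerating): v₀ = 9.00 m/s, a = -2.5 m/s².
v = v₀ + at → t = (0 − 9.00) / -2.5 = 3.60 s
v² = v₀² + 2aΔx → Δx = (0² − 9.00²)/(2·-2.5) = 16.2 m
Distance in phase 3 = 16.2 m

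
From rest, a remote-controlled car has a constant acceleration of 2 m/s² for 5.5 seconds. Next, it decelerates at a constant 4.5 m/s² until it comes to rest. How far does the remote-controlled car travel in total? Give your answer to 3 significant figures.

43.7 m

Phase 1 (accelerating): v₀ = 0 m/s, a = 2 m/s².
v = v₀ + at = 0 + (2)(5.5) = 11.0 m/s
Δx = v₀t + ½at² = 0·5.5 + 0.5·2·5.5² = 30.2 m

Phase 2 (decelerating): v₀ = 11.0 m/s, a = -4.5 m/s².
v = v₀ + at → t = (0 − 11.0) / -4.5 = 2.44 s
v² = v₀² + 2aΔx → Δx = (0² − 11.0²)/(2·-4.5) = 13.4 m
Total distance = 30.2 + 13.4 = 43.7 m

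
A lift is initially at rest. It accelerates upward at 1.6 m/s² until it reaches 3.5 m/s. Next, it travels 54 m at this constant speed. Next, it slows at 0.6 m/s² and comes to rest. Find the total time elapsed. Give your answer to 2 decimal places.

23.45 s

Phase 1 (accelerating): v₀ = 0 m/s, a = 1.6 m/s².
v = v₀ + at → t = (3.5 − 0) / 1.6 = 2.19 s
v² = v₀² + 2aΔx → Δx = (3.5² − 0²)/(2·1.6) = 3.83 m

Phase 2 (constant speed): v₀ = 3.50 m/s, a = 0 m/s².
Constant speed: t = d/v = 54/3.50 = 15.4 s

Phase 3 (decelerating): v₀ = 3.50 m/s, a = -0.6 m/s².
v = v₀ + at → t = (0 − 3.50) / -0.6 = 5.83 s
v² = v₀² + 2aΔx → Δx = (0² − 3.50²)/(2·-0.6) = 10.2 m
Total time = 2.19 + 15.4 + 5.83 = 23.4 s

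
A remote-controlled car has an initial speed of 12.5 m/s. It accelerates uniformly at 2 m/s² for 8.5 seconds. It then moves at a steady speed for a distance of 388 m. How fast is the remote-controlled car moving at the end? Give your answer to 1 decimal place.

Phase 1 (accelerating): v₀ = 12.5 m/s, a = 2 m/s².
v = v₀ + at = 12.5 + (2)(8.5) = 29.5 m/s
Δx = v₀t + ½at² = 12.5·8.5 + 0.5·2·8.5² = 178 m

Phase 2 (constant speed): v₀ = 29.5 m/s, a = 0 m/s².
Constant speed: t = d/v = 388/29.5 = 13.2 s
Final speed = 29.5 m/s

29.5 m/s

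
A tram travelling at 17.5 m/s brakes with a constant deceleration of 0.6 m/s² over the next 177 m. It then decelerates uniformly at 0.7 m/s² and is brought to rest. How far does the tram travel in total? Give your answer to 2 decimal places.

244.04 m

Phase 1 (decelerating): v₀ = 17.5 m/s, a = -0.6 m/s².
v² = v₀² + 2aΔx = 17.5² + 2·-0.6·177 = 93.8 → v = 9.69 m/s
t = (v − v₀)/a = (9.69 − 17.5)/-0.6 = 13.0 s

Phase 2 (decelerating): v₀ = 9.69 m/s, a = -0.7 m/s².
v = v₀ + at → t = (0 − 9.69) / -0.7 = 13.8 s
v² = v₀² + 2aΔx → Δx = (0² − 9.69²)/(2·-0.7) = 67.0 m
Total distance = 177 + 67.0 = 244 m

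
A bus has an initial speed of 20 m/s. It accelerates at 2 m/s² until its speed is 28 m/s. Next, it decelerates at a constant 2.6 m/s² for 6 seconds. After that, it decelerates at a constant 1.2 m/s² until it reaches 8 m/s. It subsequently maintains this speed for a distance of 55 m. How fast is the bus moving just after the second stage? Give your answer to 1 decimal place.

Phase 1 (accelerating): v₀ = 20.0 m/s, a = 2 m/s².
v = v₀ + at → t = (28 − 20.0) / 2 = 4.00 s
v² = v₀² + 2aΔx → Δx = (28² − 20.0²)/(2·2) = 96.0 m

Phase 2 (decelerating): v₀ = 28.0 m/s, a = -2.6 m/s².
v = v₀ + at = 28.0 + (-2.6)(6) = 12.4 m/s
Δx = v₀t + ½at² = 28.0·6 + 0.5·-2.6·6² = 121 m
Speed at end of phase 2 = 12.4 m/s

12.4 m/s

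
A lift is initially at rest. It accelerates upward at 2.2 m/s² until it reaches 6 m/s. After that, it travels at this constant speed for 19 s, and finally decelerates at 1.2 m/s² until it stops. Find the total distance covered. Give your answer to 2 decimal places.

137.18 m

Phase 1 (accelerating): v₀ = 0 m/s, a = 2.2 m/s².
v = v₀ + at → t = (6 − 0) / 2.2 = 2.73 s
v² = v₀² + 2aΔx → Δx = (6² − 0²)/(2·2.2) = 8.18 m

Phase 2 (constant speed): v₀ = 6.00 m/s, a = 0 m/s².
v = v₀ + at = 6.00 + (0)(19) = 6.00 m/s
Δx = v₀t + ½at² = 6.00·19 + 0.5·0·19² = 114 m

Phase 3 (decelerating): v₀ = 6.00 m/s, a = -1.2 m/s².
v = v₀ + at → t = (0 − 6.00) / -1.2 = 5.00 s
v² = v₀² + 2aΔx → Δx = (0² − 6.00²)/(2·-1.2) = 15.0 m
Total distance = 8.18 + 114 + 15.0 = 137 m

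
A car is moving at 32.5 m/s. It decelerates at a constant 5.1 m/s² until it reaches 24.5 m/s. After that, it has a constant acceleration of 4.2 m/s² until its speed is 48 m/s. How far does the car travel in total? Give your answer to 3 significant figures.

Phase 1 (decelerating): v₀ = 32.5 m/s, a = -5.1 m/s².
v = v₀ + at → t = (24.5 − 32.5) / -5.1 = 1.57 s
v² = v₀² + 2aΔx → Δx = (24.5² − 32.5²)/(2·-5.1) = 44.7 m

Phase 2 (accelerating): v₀ = 24.5 m/s, a = 4.2 m/s².
v = v₀ + at → t = (48 − 24.5) / 4.2 = 5.60 s
v² = v₀² + 2aΔx → Δx = (48² − 24.5²)/(2·4.2) = 203 m
Total distance = 44.7 + 203 = 248 m

248 m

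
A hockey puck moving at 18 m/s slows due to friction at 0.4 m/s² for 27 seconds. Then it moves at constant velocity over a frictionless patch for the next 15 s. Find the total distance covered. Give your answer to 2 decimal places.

448.20 m

Phase 1 (decelerating): v₀ = 18.0 m/s, a = -0.4 m/s².
v = v₀ + at = 18.0 + (-0.4)(27) = 7.20 m/s
Δx = v₀t + ½at² = 18.0·27 + 0.5·-0.4·27² = 340 m

Phase 2 (constant speed): v₀ = 7.20 m/s, a = 0 m/s².
v = v₀ + at = 7.20 + (0)(15) = 7.20 m/s
Δx = v₀t + ½at² = 7.20·15 + 0.5·0·15² = 108 m
Total distance = 340 + 108 = 448 m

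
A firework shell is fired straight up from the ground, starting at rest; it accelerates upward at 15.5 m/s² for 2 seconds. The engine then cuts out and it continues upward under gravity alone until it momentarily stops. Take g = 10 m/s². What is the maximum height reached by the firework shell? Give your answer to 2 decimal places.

Phase 1 (powered ascent): v₀ = 0 m/s, a = 15.5 m/s².
v = v₀ + at = 0 + (15.5)(2) = 31.0 m/s
Δx = v₀t + ½at² = 0·2 + 0.5·15.5·2² = 31.0 m

Phase 2 (coasting upward): v₀ = 31.0 m/s, a = -10 m/s².
v = v₀ + at → t = (0 − 31.0) / -10 = 3.10 s
v² = v₀² + 2aΔx → Δx = (0² − 31.0²)/(2·-10) = 48.0 m
Maximum height = 31.0 + 48.0 = 79.0 m

79.05 m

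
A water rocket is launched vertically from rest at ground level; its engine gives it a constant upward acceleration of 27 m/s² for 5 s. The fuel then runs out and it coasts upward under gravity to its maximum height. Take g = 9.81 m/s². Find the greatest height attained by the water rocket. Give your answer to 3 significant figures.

1270 m

Phase 1 (powered ascent): v₀ = 0 m/s, a = 27 m/s².
v = v₀ + at = 0 + (27)(5) = 135 m/s
Δx = v₀t + ½at² = 0·5 + 0.5·27·5² = 338 m

Phase 2 (coasting upward): v₀ = 135 m/s, a = -9.81 m/s².
v = v₀ + at → t = (0 − 135) / -9.81 = 13.8 s
v² = v₀² + 2aΔx → Δx = (0² − 135²)/(2·-9.81) = 929 m
Maximum height = 338 + 929 = 1270 m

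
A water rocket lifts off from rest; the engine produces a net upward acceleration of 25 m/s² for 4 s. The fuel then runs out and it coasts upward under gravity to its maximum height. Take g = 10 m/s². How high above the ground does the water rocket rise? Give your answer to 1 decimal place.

Phase 1 (powered ascent): v₀ = 0 m/s, a = 25 m/s².
v = v₀ + at = 0 + (25)(4) = 100 m/s
Δx = v₀t + ½at² = 0·4 + 0.5·25·4² = 200 m

Phase 2 (coasting upward): v₀ = 100 m/s, a = -10 m/s².
v = v₀ + at → t = (0 − 100) / -10 = 10.0 s
v² = v₀² + 2aΔx → Δx = (0² − 100²)/(2·-10) = 500 m
Maximum height = 200 + 500 = 700 m

700.0 m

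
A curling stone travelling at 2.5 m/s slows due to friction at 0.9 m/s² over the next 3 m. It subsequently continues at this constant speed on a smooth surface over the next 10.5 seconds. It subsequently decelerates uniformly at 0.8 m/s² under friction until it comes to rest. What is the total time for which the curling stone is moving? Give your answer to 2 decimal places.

13.41 s

Phase 1 (decelerating): v₀ = 2.50 m/s, a = -0.9 m/s².
v² = v₀² + 2aΔx = 2.50² + 2·-0.9·3 = 0.850 → v = 0.922 m/s
t = (v − v₀)/a = (0.922 − 2.50)/-0.9 = 1.75 s

Phase 2 (constant speed): v₀ = 0.922 m/s, a = 0 m/s².
v = v₀ + at = 0.922 + (0)(10.5) = 0.922 m/s
Δx = v₀t + ½at² = 0.922·10.5 + 0.5·0·10.5² = 9.68 m

Phase 3 (decelerating): v₀ = 0.922 m/s, a = -0.8 m/s².
v = v₀ + at → t = (0 − 0.922) / -0.8 = 1.15 s
v² = v₀² + 2aΔx → Δx = (0² − 0.922²)/(2·-0.8) = 0.531 m
Total time = 1.75 + 10.5 + 1.15 = 13.4 s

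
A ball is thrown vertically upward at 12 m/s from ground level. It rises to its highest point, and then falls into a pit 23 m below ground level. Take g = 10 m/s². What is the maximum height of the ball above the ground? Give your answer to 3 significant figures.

7.20 m

Phase 1 (rising): v₀ = 12.0 m/s, a = -10 m/s².
v = v₀ + at → t = (0 − 12.0) / -10 = 1.20 s
v² = v₀² + 2aΔx → Δx = (0² − 12.0²)/(2·-10) = 7.20 m
Maximum height = 7.20 m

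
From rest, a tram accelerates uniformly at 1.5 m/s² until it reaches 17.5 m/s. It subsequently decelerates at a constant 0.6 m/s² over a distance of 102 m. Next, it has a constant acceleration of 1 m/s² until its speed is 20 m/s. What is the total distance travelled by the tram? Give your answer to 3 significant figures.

Phase 1 (accelerating): v₀ = 0 m/s, a = 1.5 m/s².
v = v₀ + at → t = (17.5 − 0) / 1.5 = 11.7 s
v² = v₀² + 2aΔx → Δx = (17.5² − 0²)/(2·1.5) = 102 m

Phase 2 (decelerating): v₀ = 17.5 m/s, a = -0.6 m/s².
v² = v₀² + 2aΔx = 17.5² + 2·-0.6·102 = 184 → v = 13.6 m/s
t = (v − v₀)/a = (13.6 − 17.5)/-0.6 = 6.57 s

Phase 3 (accelerating): v₀ = 13.6 m/s, a = 1 m/s².
v = v₀ + at → t = (20 − 13.6) / 1 = 6.44 s
v² = v₀² + 2aΔx → Δx = (20² − 13.6²)/(2·1) = 108 m
Total distance = 102 + 102 + 108 = 312 m

312 m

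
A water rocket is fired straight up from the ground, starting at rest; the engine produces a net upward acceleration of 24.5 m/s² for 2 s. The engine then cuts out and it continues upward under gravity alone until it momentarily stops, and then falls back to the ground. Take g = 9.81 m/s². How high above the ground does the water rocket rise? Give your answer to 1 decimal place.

171.4 m

Phase 1 (powered ascent): v₀ = 0 m/s, a = 24.5 m/s².
v = v₀ + at = 0 + (24.5)(2) = 49.0 m/s
Δx = v₀t + ½at² = 0·2 + 0.5·24.5·2² = 49.0 m

Phase 2 (coasting upward): v₀ = 49.0 m/s, a = -9.81 m/s².
v = v₀ + at → t = (0 − 49.0) / -9.81 = 4.99 s
v² = v₀² + 2aΔx → Δx = (0² − 49.0²)/(2·-9.81) = 122 m
Maximum height = 49.0 + 122 = 171 m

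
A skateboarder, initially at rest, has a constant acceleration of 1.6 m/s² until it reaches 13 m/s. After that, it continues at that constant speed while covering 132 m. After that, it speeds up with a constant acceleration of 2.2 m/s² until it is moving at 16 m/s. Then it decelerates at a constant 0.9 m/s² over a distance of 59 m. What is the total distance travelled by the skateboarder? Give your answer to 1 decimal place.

263.6 m

Phase 1 (accelerating): v₀ = 0 m/s, a = 1.6 m/s².
v = v₀ + at → t = (13 − 0) / 1.6 = 8.12 s
v² = v₀² + 2aΔx → Δx = (13² − 0²)/(2·1.6) = 52.8 m

Phase 2 (constant speed): v₀ = 13.0 m/s, a = 0 m/s².
Constant speed: t = d/v = 132/13.0 = 10.2 s

Phase 3 (accelerating): v₀ = 13.0 m/s, a = 2.2 m/s².
v = v₀ + at → t = (16 − 13.0) / 2.2 = 1.36 s
v² = v₀² + 2aΔx → Δx = (16² − 13.0²)/(2·2.2) = 19.8 m

Phase 4 (decelerating): v₀ = 16.0 m/s, a = -0.9 m/s².
v² = v₀² + 2aΔx = 16.0² + 2·-0.9·59 = 150 → v = 12.2 m/s
t = (v − v₀)/a = (12.2 − 16.0)/-0.9 = 4.18 s
Total distance = 52.8 + 132 + 19.8 + 59.0 = 264 m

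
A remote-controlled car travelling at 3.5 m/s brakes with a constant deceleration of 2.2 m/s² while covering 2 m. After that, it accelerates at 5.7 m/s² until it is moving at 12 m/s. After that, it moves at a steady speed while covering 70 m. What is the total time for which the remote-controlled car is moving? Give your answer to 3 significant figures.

8.36 s

Phase 1 (decelerating): v₀ = 3.50 m/s, a = -2.2 m/s².
v² = v₀² + 2aΔx = 3.50² + 2·-2.2·2 = 3.45 → v = 1.86 m/s
t = (v − v₀)/a = (1.86 − 3.50)/-2.2 = 0.747 s

Phase 2 (accelerating): v₀ = 1.86 m/s, a = 5.7 m/s².
v = v₀ + at → t = (12 − 1.86) / 5.7 = 1.78 s
v² = v₀² + 2aΔx → Δx = (12² − 1.86²)/(2·5.7) = 12.3 m

Phase 3 (constant speed): v₀ = 12.0 m/s, a = 0 m/s².
Constant speed: t = d/v = 70/12.0 = 5.83 s
Total time = 0.747 + 1.78 + 5.83 = 8.36 s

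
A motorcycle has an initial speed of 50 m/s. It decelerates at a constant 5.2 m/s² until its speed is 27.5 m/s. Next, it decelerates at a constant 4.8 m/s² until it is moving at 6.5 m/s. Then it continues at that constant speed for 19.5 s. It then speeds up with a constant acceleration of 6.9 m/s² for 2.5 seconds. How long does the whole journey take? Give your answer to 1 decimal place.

Phase 1 (decelerating): v₀ = 50.0 m/s, a = -5.2 m/s².
v = v₀ + at → t = (27.5 − 50.0) / -5.2 = 4.33 s
v² = v₀² + 2aΔx → Δx = (27.5² − 50.0²)/(2·-5.2) = 168 m

Phase 2 (decelerating): v₀ = 27.5 m/s, a = -4.8 m/s².
v = v₀ + at → t = (6.5 − 27.5) / -4.8 = 4.38 s
v² = v₀² + 2aΔx → Δx = (6.5² − 27.5²)/(2·-4.8) = 74.4 m

Phase 3 (constant speed): v₀ = 6.50 m/s, a = 0 m/s².
v = v₀ + at = 6.50 + (0)(19.5) = 6.50 m/s
Δx = v₀t + ½at² = 6.50·19.5 + 0.5·0·19.5² = 127 m

Phase 4 (accelerating): v₀ = 6.50 m/s, a = 6.9 m/s².
v = v₀ + at = 6.50 + (6.9)(2.5) = 23.8 m/s
Δx = v₀t + ½at² = 6.50·2.5 + 0.5·6.9·2.5² = 37.8 m
Total time = 4.33 + 4.38 + 19.5 + 2.50 = 30.7 s

30.7 s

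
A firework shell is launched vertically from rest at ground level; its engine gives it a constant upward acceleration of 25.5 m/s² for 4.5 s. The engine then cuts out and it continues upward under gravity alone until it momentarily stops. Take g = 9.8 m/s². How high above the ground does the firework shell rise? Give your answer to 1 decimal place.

930.0 m

Phase 1 (powered ascent): v₀ = 0 m/s, a = 25.5 m/s².
v = v₀ + at = 0 + (25.5)(4.5) = 115 m/s
Δx = v₀t + ½at² = 0·4.5 + 0.5·25.5·4.5² = 258 m

Phase 2 (coasting upward): v₀ = 115 m/s, a = -9.8 m/s².
v = v₀ + at → t = (0 − 115) / -9.8 = 11.7 s
v² = v₀² + 2aΔx → Δx = (0² − 115²)/(2·-9.8) = 672 m
Maximum height = 258 + 672 = 930 m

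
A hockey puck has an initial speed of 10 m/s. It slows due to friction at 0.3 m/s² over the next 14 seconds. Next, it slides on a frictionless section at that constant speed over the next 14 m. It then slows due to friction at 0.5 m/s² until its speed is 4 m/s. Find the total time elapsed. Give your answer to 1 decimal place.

20.0 s

Phase 1 (decelerating): v₀ = 10.0 m/s, a = -0.3 m/s².
v = v₀ + at = 10.0 + (-0.3)(14) = 5.80 m/s
Δx = v₀t + ½at² = 10.0·14 + 0.5·-0.3·14² = 111 m

Phase 2 (constant speed): v₀ = 5.80 m/s, a = 0 m/s².
Constant speed: t = d/v = 14/5.80 = 2.41 s

Phase 3 (decelerating): v₀ = 5.80 m/s, a = -0.5 m/s².
v = v₀ + at → t = (4 − 5.80) / -0.5 = 3.60 s
v² = v₀² + 2aΔx → Δx = (4² − 5.80²)/(2·-0.5) = 17.6 m
Total time = 14.0 + 2.41 + 3.60 = 20.0 s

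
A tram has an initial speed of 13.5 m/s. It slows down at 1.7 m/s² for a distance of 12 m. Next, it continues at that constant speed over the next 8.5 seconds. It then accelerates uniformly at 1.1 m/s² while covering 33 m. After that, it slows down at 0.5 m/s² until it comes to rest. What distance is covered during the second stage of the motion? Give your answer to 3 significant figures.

101 m

Phase 1 (decelerating): v₀ = 13.5 m/s, a = -1.7 m/s².
v² = v₀² + 2aΔx = 13.5² + 2·-1.7·12 = 141 → v = 11.9 m/s
t = (v − v₀)/a = (11.9 − 13.5)/-1.7 = 0.945 s

Phase 2 (constant speed): v₀ = 11.9 m/s, a = 0 m/s².
v = v₀ + at = 11.9 + (0)(8.5) = 11.9 m/s
Δx = v₀t + ½at² = 11.9·8.5 + 0.5·0·8.5² = 101 m
Distance in phase 2 = 101 m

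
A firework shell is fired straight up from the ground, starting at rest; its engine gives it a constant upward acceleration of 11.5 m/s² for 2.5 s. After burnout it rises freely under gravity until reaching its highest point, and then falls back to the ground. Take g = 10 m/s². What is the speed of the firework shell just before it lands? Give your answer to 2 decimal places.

39.31 m/s

Phase 1 (powered ascent): v₀ = 0 m/s, a = 11.5 m/s².
v = v₀ + at = 0 + (11.5)(2.5) = 28.8 m/s
Δx = v₀t + ½at² = 0·2.5 + 0.5·11.5·2.5² = 35.9 m

Phase 2 (coasting upward): v₀ = 28.8 m/s, a = -10 m/s².
v = v₀ + at → t = (0 − 28.8) / -10 = 2.88 s
v² = v₀² + 2aΔx → Δx = (0² − 28.8²)/(2·-10) = 41.3 m

Phase 3 (free fall): v₀ = 0 m/s, a = -10 m/s².
Falls 77.3 m from rest: t = √(2·77.3/10) = 3.93 s; v = g·t = 39.3 m/s.
Impact speed = 39.3 m/s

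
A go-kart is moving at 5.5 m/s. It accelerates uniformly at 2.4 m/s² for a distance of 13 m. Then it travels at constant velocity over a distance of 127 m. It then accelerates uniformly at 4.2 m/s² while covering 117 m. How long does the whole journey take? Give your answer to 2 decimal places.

Phase 1 (accelerating): v₀ = 5.50 m/s, a = 2.4 m/s².
v² = v₀² + 2aΔx = 5.50² + 2·2.4·13 = 92.7 → v = 9.63 m/s
t = (v − v₀)/a = (9.63 − 5.50)/2.4 = 1.72 s

Phase 2 (constant speed): v₀ = 9.63 m/s, a = 0 m/s².
Constant speed: t = d/v = 127/9.63 = 13.2 s

Phase 3 (accelerating): v₀ = 9.63 m/s, a = 4.2 m/s².
v² = v₀² + 2aΔx = 9.63² + 2·4.2·117 = 1080 → v = 32.8 m/s
t = (v − v₀)/a = (32.8 − 9.63)/4.2 = 5.52 s
Total time = 1.72 + 13.2 + 5.52 = 20.4 s

20.43 s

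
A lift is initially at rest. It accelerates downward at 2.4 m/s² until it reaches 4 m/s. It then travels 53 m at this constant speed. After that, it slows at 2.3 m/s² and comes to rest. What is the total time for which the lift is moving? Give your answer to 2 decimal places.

16.66 s

Phase 1 (accelerating): v₀ = 0 m/s, a = 2.4 m/s².
v = v₀ + at → t = (4 − 0) / 2.4 = 1.67 s
v² = v₀² + 2aΔx → Δx = (4² − 0²)/(2·2.4) = 3.33 m

Phase 2 (constant speed): v₀ = 4.00 m/s, a = 0 m/s².
Constant speed: t = d/v = 53/4.00 = 13.2 s

Phase 3 (decelerating): v₀ = 4.00 m/s, a = -2.3 m/s².
v = v₀ + at → t = (0 − 4.00) / -2.3 = 1.74 s
v² = v₀² + 2aΔx → Δx = (0² − 4.00²)/(2·-2.3) = 3.48 m
Total time = 1.67 + 13.2 + 1.74 = 16.7 s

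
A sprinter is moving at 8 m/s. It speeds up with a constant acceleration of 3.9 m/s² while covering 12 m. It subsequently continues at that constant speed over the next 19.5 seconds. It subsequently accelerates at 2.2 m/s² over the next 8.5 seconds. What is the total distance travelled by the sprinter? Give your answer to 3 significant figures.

Phase 1 (accelerating): v₀ = 8.00 m/s, a = 3.9 m/s².
v² = v₀² + 2aΔx = 8.00² + 2·3.9·12 = 158 → v = 12.6 m/s
t = (v − v₀)/a = (12.6 − 8.00)/3.9 = 1.17 s

Phase 2 (constant speed): v₀ = 12.6 m/s, a = 0 m/s².
v = v₀ + at = 12.6 + (0)(19.5) = 12.6 m/s
Δx = v₀t + ½at² = 12.6·19.5 + 0.5·0·19.5² = 245 m

Phase 3 (accelerating): v₀ = 12.6 m/s, a = 2.2 m/s².
v = v₀ + at = 12.6 + (2.2)(8.5) = 31.3 m/s
Δx = v₀t + ½at² = 12.6·8.5 + 0.5·2.2·8.5² = 186 m
Total distance = 12.0 + 245 + 186 = 443 m

443 m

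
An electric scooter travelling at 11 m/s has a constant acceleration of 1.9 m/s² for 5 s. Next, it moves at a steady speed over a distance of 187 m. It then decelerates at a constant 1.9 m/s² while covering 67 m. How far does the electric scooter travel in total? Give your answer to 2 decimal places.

332.75 m

Phase 1 (accelerating): v₀ = 11.0 m/s, a = 1.9 m/s².
v = v₀ + at = 11.0 + (1.9)(5) = 20.5 m/s
Δx = v₀t + ½at² = 11.0·5 + 0.5·1.9·5² = 78.8 m

Phase 2 (constant speed): v₀ = 20.5 m/s, a = 0 m/s².
Constant speed: t = d/v = 187/20.5 = 9.12 s

Phase 3 (decelerating): v₀ = 20.5 m/s, a = -1.9 m/s².
v² = v₀² + 2aΔx = 20.5² + 2·-1.9·67 = 166 → v = 12.9 m/s
t = (v − v₀)/a = (12.9 − 20.5)/-1.9 = 4.02 s
Total distance = 78.8 + 187 + 67.0 = 333 m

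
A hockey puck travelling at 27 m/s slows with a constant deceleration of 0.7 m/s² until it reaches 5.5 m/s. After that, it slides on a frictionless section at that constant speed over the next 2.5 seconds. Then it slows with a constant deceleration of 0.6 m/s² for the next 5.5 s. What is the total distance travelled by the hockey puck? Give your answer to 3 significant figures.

534 m

Phase 1 (decelerating): v₀ = 27.0 m/s, a = -0.7 m/s².
v = v₀ + at → t = (5.5 − 27.0) / -0.7 = 30.7 s
v² = v₀² + 2aΔx → Δx = (5.5² − 27.0²)/(2·-0.7) = 499 m

Phase 2 (constant speed): v₀ = 5.50 m/s, a = 0 m/s².
v = v₀ + at = 5.50 + (0)(2.5) = 5.50 m/s
Δx = v₀t + ½at² = 5.50·2.5 + 0.5·0·2.5² = 13.8 m

Phase 3 (decelerating): v₀ = 5.50 m/s, a = -0.6 m/s².
v = v₀ + at = 5.50 + (-0.6)(5.5) = 2.20 m/s
Δx = v₀t + ½at² = 5.50·5.5 + 0.5·-0.6·5.5² = 21.2 m
Total distance = 499 + 13.8 + 21.2 = 534 m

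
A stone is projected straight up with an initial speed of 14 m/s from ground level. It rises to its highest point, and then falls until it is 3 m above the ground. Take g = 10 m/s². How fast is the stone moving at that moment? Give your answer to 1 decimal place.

11.7 m/s

Phase 1 (rising): v₀ = 14.0 m/s, a = -10 m/s².
v = v₀ + at → t = (0 − 14.0) / -10 = 1.40 s
v² = v₀² + 2aΔx → Δx = (0² − 14.0²)/(2·-10) = 9.80 m

Phase 2 (falling): v₀ = 0 m/s, a = -10 m/s².
Falls 6.80 m from rest: t = √(2·6.80/10) = 1.17 s; v = g·t = 11.7 m/s.
Final speed = 11.7 m/s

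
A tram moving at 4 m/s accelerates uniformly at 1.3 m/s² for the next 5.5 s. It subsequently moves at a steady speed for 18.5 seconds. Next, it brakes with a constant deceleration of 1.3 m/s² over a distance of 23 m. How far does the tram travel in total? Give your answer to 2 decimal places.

Phase 1 (accelerating): v₀ = 4.00 m/s, a = 1.3 m/s².
v = v₀ + at = 4.00 + (1.3)(5.5) = 11.2 m/s
Δx = v₀t + ½at² = 4.00·5.5 + 0.5·1.3·5.5² = 41.7 m

Phase 2 (constant speed): v₀ = 11.2 m/s, a = 0 m/s².
v = v₀ + at = 11.2 + (0)(18.5) = 11.2 m/s
Δx = v₀t + ½at² = 11.2·18.5 + 0.5·0·18.5² = 206 m

Phase 3 (decelerating): v₀ = 11.2 m/s, a = -1.3 m/s².
v² = v₀² + 2aΔx = 11.2² + 2·-1.3·23 = 64.5 → v = 8.03 m/s
t = (v − v₀)/a = (8.03 − 11.2)/-1.3 = 2.40 s
Total distance = 41.7 + 206 + 23.0 = 271 m

270.94 m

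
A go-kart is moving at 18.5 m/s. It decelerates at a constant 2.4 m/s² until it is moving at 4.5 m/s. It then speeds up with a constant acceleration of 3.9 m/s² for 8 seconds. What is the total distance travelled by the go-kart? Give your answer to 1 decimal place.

Phase 1 (decelerating): v₀ = 18.5 m/s, a = -2.4 m/s².
v = v₀ + at → t = (4.5 − 18.5) / -2.4 = 5.83 s
v² = v₀² + 2aΔx → Δx = (4.5² − 18.5²)/(2·-2.4) = 67.1 m

Phase 2 (accelerating): v₀ = 4.50 m/s, a = 3.9 m/s².
v = v₀ + at = 4.50 + (3.9)(8) = 35.7 m/s
Δx = v₀t + ½at² = 4.50·8 + 0.5·3.9·8² = 161 m
Total distance = 67.1 + 161 = 228 m

227.9 m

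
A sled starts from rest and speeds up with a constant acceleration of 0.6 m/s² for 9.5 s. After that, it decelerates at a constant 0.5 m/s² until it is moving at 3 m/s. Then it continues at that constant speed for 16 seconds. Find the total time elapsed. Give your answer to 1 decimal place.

30.9 s

Phase 1 (accelerating): v₀ = 0 m/s, a = 0.6 m/s².
v = v₀ + at = 0 + (0.6)(9.5) = 5.70 m/s
Δx = v₀t + ½at² = 0·9.5 + 0.5·0.6·9.5² = 27.1 m

Phase 2 (decelerating): v₀ = 5.70 m/s, a = -0.5 m/s².
v = v₀ + at → t = (3 − 5.70) / -0.5 = 5.40 s
v² = v₀² + 2aΔx → Δx = (3² − 5.70²)/(2·-0.5) = 23.5 m

Phase 3 (constant speed): v₀ = 3.00 m/s, a = 0 m/s².
v = v₀ + at = 3.00 + (0)(16) = 3.00 m/s
Δx = v₀t + ½at² = 3.00·16 + 0.5·0·16² = 48.0 m
Total time = 9.50 + 5.40 + 16.0 = 30.9 s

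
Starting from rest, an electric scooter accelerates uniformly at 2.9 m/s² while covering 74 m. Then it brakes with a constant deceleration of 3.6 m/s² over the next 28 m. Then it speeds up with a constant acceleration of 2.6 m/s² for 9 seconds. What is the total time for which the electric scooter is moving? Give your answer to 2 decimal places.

17.71 s

Phase 1 (accelerating): v₀ = 0 m/s, a = 2.9 m/s².
v² = v₀² + 2aΔx = 0² + 2·2.9·74 = 429 → v = 20.7 m/s
t = (v − v₀)/a = (20.7 − 0)/2.9 = 7.14 s

Phase 2 (decelerating): v₀ = 20.7 m/s, a = -3.6 m/s².
v² = v₀² + 2aΔx = 20.7² + 2·-3.6·28 = 228 → v = 15.1 m/s
t = (v − v₀)/a = (15.1 − 20.7)/-3.6 = 1.56 s

Phase 3 (accelerating): v₀ = 15.1 m/s, a = 2.6 m/s².
v = v₀ + at = 15.1 + (2.6)(9) = 38.5 m/s
Δx = v₀t + ½at² = 15.1·9 + 0.5·2.6·9² = 241 m
Total time = 7.14 + 1.56 + 9.00 = 17.7 s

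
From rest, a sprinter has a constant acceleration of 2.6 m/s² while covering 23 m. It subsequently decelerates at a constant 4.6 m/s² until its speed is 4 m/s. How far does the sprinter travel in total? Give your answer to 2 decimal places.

34.26 m

Phase 1 (accelerating): v₀ = 0 m/s, a = 2.6 m/s².
v² = v₀² + 2aΔx = 0² + 2·2.6·23 = 120 → v = 10.9 m/s
t = (v − v₀)/a = (10.9 − 0)/2.6 = 4.21 s

Phase 2 (decelerating): v₀ = 10.9 m/s, a = -4.6 m/s².
v = v₀ + at → t = (4 − 10.9) / -4.6 = 1.51 s
v² = v₀² + 2aΔx → Δx = (4² − 10.9²)/(2·-4.6) = 11.3 m
Total distance = 23.0 + 11.3 = 34.3 m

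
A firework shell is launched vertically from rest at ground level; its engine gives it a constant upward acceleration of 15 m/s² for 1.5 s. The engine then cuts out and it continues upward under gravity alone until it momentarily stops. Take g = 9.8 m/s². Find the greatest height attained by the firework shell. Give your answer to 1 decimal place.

42.7 m

Phase 1 (powered ascent): v₀ = 0 m/s, a = 15 m/s².
v = v₀ + at = 0 + (15)(1.5) = 22.5 m/s
Δx = v₀t + ½at² = 0·1.5 + 0.5·15·1.5² = 16.9 m

Phase 2 (coasting upward): v₀ = 22.5 m/s, a = -9.8 m/s².
v = v₀ + at → t = (0 − 22.5) / -9.8 = 2.30 s
v² = v₀² + 2aΔx → Δx = (0² − 22.5²)/(2·-9.8) = 25.8 m
Maximum height = 16.9 + 25.8 = 42.7 m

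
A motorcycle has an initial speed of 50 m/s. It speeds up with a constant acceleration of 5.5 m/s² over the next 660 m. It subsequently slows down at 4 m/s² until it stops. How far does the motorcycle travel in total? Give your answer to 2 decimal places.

Phase 1 (accelerating): v₀ = 50.0 m/s, a = 5.5 m/s².
v² = v₀² + 2aΔx = 50.0² + 2·5.5·660 = 9760 → v = 98.8 m/s
t = (v − v₀)/a = (98.8 − 50.0)/5.5 = 8.87 s

Phase 2 (decelerating): v₀ = 98.8 m/s, a = -4 m/s².
v = v₀ + at → t = (0 − 98.8) / -4 = 24.7 s
v² = v₀² + 2aΔx → Δx = (0² − 98.8²)/(2·-4) = 1220 m
Total distance = 660 + 1220 = 1880 m

1880.00 m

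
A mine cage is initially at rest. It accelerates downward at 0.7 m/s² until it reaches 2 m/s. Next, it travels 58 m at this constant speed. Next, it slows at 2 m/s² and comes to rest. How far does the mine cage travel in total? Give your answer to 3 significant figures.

61.9 m

Phase 1 (accelerating): v₀ = 0 m/s, a = 0.7 m/s².
v = v₀ + at → t = (2 − 0) / 0.7 = 2.86 s
v² = v₀² + 2aΔx → Δx = (2² − 0²)/(2·0.7) = 2.86 m

Phase 2 (constant speed): v₀ = 2.00 m/s, a = 0 m/s².
Constant speed: t = d/v = 58/2.00 = 29.0 s

Phase 3 (decelerating): v₀ = 2.00 m/s, a = -2 m/s².
v = v₀ + at → t = (0 − 2.00) / -2 = 1.00 s
v² = v₀² + 2aΔx → Δx = (0² − 2.00²)/(2·-2) = 1.00 m
Total distance = 2.86 + 58.0 + 1.00 = 61.9 m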